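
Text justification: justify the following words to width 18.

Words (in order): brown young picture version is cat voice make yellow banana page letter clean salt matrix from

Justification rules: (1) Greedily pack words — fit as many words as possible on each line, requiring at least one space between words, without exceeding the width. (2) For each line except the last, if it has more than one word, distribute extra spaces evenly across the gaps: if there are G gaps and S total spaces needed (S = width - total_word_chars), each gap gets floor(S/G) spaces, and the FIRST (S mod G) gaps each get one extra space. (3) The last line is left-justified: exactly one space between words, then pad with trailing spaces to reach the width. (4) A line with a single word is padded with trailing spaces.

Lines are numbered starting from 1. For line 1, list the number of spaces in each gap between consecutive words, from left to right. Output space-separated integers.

Answer: 8

Derivation:
Line 1: ['brown', 'young'] (min_width=11, slack=7)
Line 2: ['picture', 'version', 'is'] (min_width=18, slack=0)
Line 3: ['cat', 'voice', 'make'] (min_width=14, slack=4)
Line 4: ['yellow', 'banana', 'page'] (min_width=18, slack=0)
Line 5: ['letter', 'clean', 'salt'] (min_width=17, slack=1)
Line 6: ['matrix', 'from'] (min_width=11, slack=7)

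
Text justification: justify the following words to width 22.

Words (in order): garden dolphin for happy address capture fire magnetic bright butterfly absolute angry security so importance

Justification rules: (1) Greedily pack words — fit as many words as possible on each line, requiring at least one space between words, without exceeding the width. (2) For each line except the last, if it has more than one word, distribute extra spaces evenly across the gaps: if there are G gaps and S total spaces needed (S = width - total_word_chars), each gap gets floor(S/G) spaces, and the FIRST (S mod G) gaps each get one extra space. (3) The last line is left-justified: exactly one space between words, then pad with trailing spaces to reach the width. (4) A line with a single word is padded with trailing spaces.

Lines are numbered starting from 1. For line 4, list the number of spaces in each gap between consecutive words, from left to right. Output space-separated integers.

Answer: 5

Derivation:
Line 1: ['garden', 'dolphin', 'for'] (min_width=18, slack=4)
Line 2: ['happy', 'address', 'capture'] (min_width=21, slack=1)
Line 3: ['fire', 'magnetic', 'bright'] (min_width=20, slack=2)
Line 4: ['butterfly', 'absolute'] (min_width=18, slack=4)
Line 5: ['angry', 'security', 'so'] (min_width=17, slack=5)
Line 6: ['importance'] (min_width=10, slack=12)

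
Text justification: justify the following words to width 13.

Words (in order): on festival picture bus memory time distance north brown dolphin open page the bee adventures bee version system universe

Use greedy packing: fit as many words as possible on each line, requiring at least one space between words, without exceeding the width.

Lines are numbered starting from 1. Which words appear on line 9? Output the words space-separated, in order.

Line 1: ['on', 'festival'] (min_width=11, slack=2)
Line 2: ['picture', 'bus'] (min_width=11, slack=2)
Line 3: ['memory', 'time'] (min_width=11, slack=2)
Line 4: ['distance'] (min_width=8, slack=5)
Line 5: ['north', 'brown'] (min_width=11, slack=2)
Line 6: ['dolphin', 'open'] (min_width=12, slack=1)
Line 7: ['page', 'the', 'bee'] (min_width=12, slack=1)
Line 8: ['adventures'] (min_width=10, slack=3)
Line 9: ['bee', 'version'] (min_width=11, slack=2)
Line 10: ['system'] (min_width=6, slack=7)
Line 11: ['universe'] (min_width=8, slack=5)

Answer: bee version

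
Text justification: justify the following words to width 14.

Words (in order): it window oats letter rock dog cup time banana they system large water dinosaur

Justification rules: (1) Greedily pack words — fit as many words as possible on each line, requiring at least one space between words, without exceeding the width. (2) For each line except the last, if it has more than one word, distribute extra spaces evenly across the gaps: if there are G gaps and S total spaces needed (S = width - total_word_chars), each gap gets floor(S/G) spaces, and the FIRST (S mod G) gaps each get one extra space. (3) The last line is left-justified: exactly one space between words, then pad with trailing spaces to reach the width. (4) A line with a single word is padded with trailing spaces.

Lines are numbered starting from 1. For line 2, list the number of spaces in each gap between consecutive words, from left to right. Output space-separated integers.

Line 1: ['it', 'window', 'oats'] (min_width=14, slack=0)
Line 2: ['letter', 'rock'] (min_width=11, slack=3)
Line 3: ['dog', 'cup', 'time'] (min_width=12, slack=2)
Line 4: ['banana', 'they'] (min_width=11, slack=3)
Line 5: ['system', 'large'] (min_width=12, slack=2)
Line 6: ['water', 'dinosaur'] (min_width=14, slack=0)

Answer: 4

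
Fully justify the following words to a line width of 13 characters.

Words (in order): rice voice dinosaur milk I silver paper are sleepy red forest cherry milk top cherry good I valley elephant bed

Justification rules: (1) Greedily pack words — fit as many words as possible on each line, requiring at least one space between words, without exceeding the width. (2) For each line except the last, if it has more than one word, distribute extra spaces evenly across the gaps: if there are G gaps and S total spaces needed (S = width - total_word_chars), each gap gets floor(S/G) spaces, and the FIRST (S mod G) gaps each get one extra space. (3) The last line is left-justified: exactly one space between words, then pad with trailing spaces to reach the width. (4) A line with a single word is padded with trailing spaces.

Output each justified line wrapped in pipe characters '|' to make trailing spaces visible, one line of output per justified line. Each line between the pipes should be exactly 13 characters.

Line 1: ['rice', 'voice'] (min_width=10, slack=3)
Line 2: ['dinosaur', 'milk'] (min_width=13, slack=0)
Line 3: ['I', 'silver'] (min_width=8, slack=5)
Line 4: ['paper', 'are'] (min_width=9, slack=4)
Line 5: ['sleepy', 'red'] (min_width=10, slack=3)
Line 6: ['forest', 'cherry'] (min_width=13, slack=0)
Line 7: ['milk', 'top'] (min_width=8, slack=5)
Line 8: ['cherry', 'good', 'I'] (min_width=13, slack=0)
Line 9: ['valley'] (min_width=6, slack=7)
Line 10: ['elephant', 'bed'] (min_width=12, slack=1)

Answer: |rice    voice|
|dinosaur milk|
|I      silver|
|paper     are|
|sleepy    red|
|forest cherry|
|milk      top|
|cherry good I|
|valley       |
|elephant bed |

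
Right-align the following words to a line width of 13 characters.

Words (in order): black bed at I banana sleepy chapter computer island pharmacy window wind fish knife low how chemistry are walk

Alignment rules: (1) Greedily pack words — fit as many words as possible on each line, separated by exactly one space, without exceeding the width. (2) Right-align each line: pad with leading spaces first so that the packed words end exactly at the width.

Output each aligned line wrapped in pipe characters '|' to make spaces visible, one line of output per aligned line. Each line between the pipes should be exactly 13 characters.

Line 1: ['black', 'bed', 'at'] (min_width=12, slack=1)
Line 2: ['I', 'banana'] (min_width=8, slack=5)
Line 3: ['sleepy'] (min_width=6, slack=7)
Line 4: ['chapter'] (min_width=7, slack=6)
Line 5: ['computer'] (min_width=8, slack=5)
Line 6: ['island'] (min_width=6, slack=7)
Line 7: ['pharmacy'] (min_width=8, slack=5)
Line 8: ['window', 'wind'] (min_width=11, slack=2)
Line 9: ['fish', 'knife'] (min_width=10, slack=3)
Line 10: ['low', 'how'] (min_width=7, slack=6)
Line 11: ['chemistry', 'are'] (min_width=13, slack=0)
Line 12: ['walk'] (min_width=4, slack=9)

Answer: | black bed at|
|     I banana|
|       sleepy|
|      chapter|
|     computer|
|       island|
|     pharmacy|
|  window wind|
|   fish knife|
|      low how|
|chemistry are|
|         walk|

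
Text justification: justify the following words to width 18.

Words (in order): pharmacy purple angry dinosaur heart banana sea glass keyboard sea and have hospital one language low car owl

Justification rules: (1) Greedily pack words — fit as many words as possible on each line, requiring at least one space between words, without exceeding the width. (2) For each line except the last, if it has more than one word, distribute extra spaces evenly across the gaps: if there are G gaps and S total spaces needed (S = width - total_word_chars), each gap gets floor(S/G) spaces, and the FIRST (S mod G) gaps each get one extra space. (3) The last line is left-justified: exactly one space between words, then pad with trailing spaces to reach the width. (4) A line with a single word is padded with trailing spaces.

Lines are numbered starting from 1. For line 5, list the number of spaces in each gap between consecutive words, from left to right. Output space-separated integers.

Line 1: ['pharmacy', 'purple'] (min_width=15, slack=3)
Line 2: ['angry', 'dinosaur'] (min_width=14, slack=4)
Line 3: ['heart', 'banana', 'sea'] (min_width=16, slack=2)
Line 4: ['glass', 'keyboard', 'sea'] (min_width=18, slack=0)
Line 5: ['and', 'have', 'hospital'] (min_width=17, slack=1)
Line 6: ['one', 'language', 'low'] (min_width=16, slack=2)
Line 7: ['car', 'owl'] (min_width=7, slack=11)

Answer: 2 1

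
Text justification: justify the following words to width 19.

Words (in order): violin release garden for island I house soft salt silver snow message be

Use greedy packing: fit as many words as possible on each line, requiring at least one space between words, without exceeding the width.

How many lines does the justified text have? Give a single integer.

Answer: 5

Derivation:
Line 1: ['violin', 'release'] (min_width=14, slack=5)
Line 2: ['garden', 'for', 'island', 'I'] (min_width=19, slack=0)
Line 3: ['house', 'soft', 'salt'] (min_width=15, slack=4)
Line 4: ['silver', 'snow', 'message'] (min_width=19, slack=0)
Line 5: ['be'] (min_width=2, slack=17)
Total lines: 5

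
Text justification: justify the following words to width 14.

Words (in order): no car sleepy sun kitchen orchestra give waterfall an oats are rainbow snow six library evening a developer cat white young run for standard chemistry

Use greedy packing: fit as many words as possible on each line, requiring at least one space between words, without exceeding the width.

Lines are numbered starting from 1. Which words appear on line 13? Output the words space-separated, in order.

Line 1: ['no', 'car', 'sleepy'] (min_width=13, slack=1)
Line 2: ['sun', 'kitchen'] (min_width=11, slack=3)
Line 3: ['orchestra', 'give'] (min_width=14, slack=0)
Line 4: ['waterfall', 'an'] (min_width=12, slack=2)
Line 5: ['oats', 'are'] (min_width=8, slack=6)
Line 6: ['rainbow', 'snow'] (min_width=12, slack=2)
Line 7: ['six', 'library'] (min_width=11, slack=3)
Line 8: ['evening', 'a'] (min_width=9, slack=5)
Line 9: ['developer', 'cat'] (min_width=13, slack=1)
Line 10: ['white', 'young'] (min_width=11, slack=3)
Line 11: ['run', 'for'] (min_width=7, slack=7)
Line 12: ['standard'] (min_width=8, slack=6)
Line 13: ['chemistry'] (min_width=9, slack=5)

Answer: chemistry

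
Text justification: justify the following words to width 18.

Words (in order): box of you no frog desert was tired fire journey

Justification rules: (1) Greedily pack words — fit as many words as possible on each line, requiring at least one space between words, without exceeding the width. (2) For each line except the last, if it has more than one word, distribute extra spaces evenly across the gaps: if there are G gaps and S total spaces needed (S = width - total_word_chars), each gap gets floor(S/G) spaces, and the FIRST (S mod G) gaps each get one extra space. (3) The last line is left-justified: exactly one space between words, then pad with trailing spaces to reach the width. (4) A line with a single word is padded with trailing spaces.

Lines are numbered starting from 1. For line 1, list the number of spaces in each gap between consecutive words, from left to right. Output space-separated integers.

Answer: 1 1 1 1

Derivation:
Line 1: ['box', 'of', 'you', 'no', 'frog'] (min_width=18, slack=0)
Line 2: ['desert', 'was', 'tired'] (min_width=16, slack=2)
Line 3: ['fire', 'journey'] (min_width=12, slack=6)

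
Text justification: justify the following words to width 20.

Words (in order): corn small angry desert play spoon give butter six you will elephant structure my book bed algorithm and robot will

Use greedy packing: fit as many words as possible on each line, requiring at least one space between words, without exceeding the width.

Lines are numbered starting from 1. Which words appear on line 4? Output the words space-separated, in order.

Line 1: ['corn', 'small', 'angry'] (min_width=16, slack=4)
Line 2: ['desert', 'play', 'spoon'] (min_width=17, slack=3)
Line 3: ['give', 'butter', 'six', 'you'] (min_width=19, slack=1)
Line 4: ['will', 'elephant'] (min_width=13, slack=7)
Line 5: ['structure', 'my', 'book'] (min_width=17, slack=3)
Line 6: ['bed', 'algorithm', 'and'] (min_width=17, slack=3)
Line 7: ['robot', 'will'] (min_width=10, slack=10)

Answer: will elephant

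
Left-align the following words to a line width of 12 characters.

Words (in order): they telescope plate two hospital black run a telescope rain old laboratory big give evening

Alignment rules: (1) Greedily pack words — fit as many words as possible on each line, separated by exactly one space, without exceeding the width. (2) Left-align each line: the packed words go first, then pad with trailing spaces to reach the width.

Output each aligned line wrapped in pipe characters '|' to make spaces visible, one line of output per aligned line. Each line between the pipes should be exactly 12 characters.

Line 1: ['they'] (min_width=4, slack=8)
Line 2: ['telescope'] (min_width=9, slack=3)
Line 3: ['plate', 'two'] (min_width=9, slack=3)
Line 4: ['hospital'] (min_width=8, slack=4)
Line 5: ['black', 'run', 'a'] (min_width=11, slack=1)
Line 6: ['telescope'] (min_width=9, slack=3)
Line 7: ['rain', 'old'] (min_width=8, slack=4)
Line 8: ['laboratory'] (min_width=10, slack=2)
Line 9: ['big', 'give'] (min_width=8, slack=4)
Line 10: ['evening'] (min_width=7, slack=5)

Answer: |they        |
|telescope   |
|plate two   |
|hospital    |
|black run a |
|telescope   |
|rain old    |
|laboratory  |
|big give    |
|evening     |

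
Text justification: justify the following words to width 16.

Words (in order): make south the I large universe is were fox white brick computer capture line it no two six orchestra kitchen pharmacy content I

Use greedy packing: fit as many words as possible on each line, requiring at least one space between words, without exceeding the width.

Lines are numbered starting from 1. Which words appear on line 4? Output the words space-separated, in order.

Answer: white brick

Derivation:
Line 1: ['make', 'south', 'the', 'I'] (min_width=16, slack=0)
Line 2: ['large', 'universe'] (min_width=14, slack=2)
Line 3: ['is', 'were', 'fox'] (min_width=11, slack=5)
Line 4: ['white', 'brick'] (min_width=11, slack=5)
Line 5: ['computer', 'capture'] (min_width=16, slack=0)
Line 6: ['line', 'it', 'no', 'two'] (min_width=14, slack=2)
Line 7: ['six', 'orchestra'] (min_width=13, slack=3)
Line 8: ['kitchen', 'pharmacy'] (min_width=16, slack=0)
Line 9: ['content', 'I'] (min_width=9, slack=7)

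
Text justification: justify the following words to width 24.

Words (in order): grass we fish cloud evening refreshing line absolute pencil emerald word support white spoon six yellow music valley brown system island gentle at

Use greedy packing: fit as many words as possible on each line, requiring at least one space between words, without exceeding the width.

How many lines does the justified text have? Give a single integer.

Line 1: ['grass', 'we', 'fish', 'cloud'] (min_width=19, slack=5)
Line 2: ['evening', 'refreshing', 'line'] (min_width=23, slack=1)
Line 3: ['absolute', 'pencil', 'emerald'] (min_width=23, slack=1)
Line 4: ['word', 'support', 'white', 'spoon'] (min_width=24, slack=0)
Line 5: ['six', 'yellow', 'music', 'valley'] (min_width=23, slack=1)
Line 6: ['brown', 'system', 'island'] (min_width=19, slack=5)
Line 7: ['gentle', 'at'] (min_width=9, slack=15)
Total lines: 7

Answer: 7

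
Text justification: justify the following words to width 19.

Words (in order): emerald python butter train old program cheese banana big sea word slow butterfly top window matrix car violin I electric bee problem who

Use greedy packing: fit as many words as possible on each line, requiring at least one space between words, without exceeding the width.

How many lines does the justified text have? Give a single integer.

Line 1: ['emerald', 'python'] (min_width=14, slack=5)
Line 2: ['butter', 'train', 'old'] (min_width=16, slack=3)
Line 3: ['program', 'cheese'] (min_width=14, slack=5)
Line 4: ['banana', 'big', 'sea', 'word'] (min_width=19, slack=0)
Line 5: ['slow', 'butterfly', 'top'] (min_width=18, slack=1)
Line 6: ['window', 'matrix', 'car'] (min_width=17, slack=2)
Line 7: ['violin', 'I', 'electric'] (min_width=17, slack=2)
Line 8: ['bee', 'problem', 'who'] (min_width=15, slack=4)
Total lines: 8

Answer: 8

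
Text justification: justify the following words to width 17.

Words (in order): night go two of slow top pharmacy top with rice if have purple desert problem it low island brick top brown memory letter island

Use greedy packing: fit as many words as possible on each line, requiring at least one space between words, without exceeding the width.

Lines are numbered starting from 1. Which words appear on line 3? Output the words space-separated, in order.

Answer: top with rice if

Derivation:
Line 1: ['night', 'go', 'two', 'of'] (min_width=15, slack=2)
Line 2: ['slow', 'top', 'pharmacy'] (min_width=17, slack=0)
Line 3: ['top', 'with', 'rice', 'if'] (min_width=16, slack=1)
Line 4: ['have', 'purple'] (min_width=11, slack=6)
Line 5: ['desert', 'problem', 'it'] (min_width=17, slack=0)
Line 6: ['low', 'island', 'brick'] (min_width=16, slack=1)
Line 7: ['top', 'brown', 'memory'] (min_width=16, slack=1)
Line 8: ['letter', 'island'] (min_width=13, slack=4)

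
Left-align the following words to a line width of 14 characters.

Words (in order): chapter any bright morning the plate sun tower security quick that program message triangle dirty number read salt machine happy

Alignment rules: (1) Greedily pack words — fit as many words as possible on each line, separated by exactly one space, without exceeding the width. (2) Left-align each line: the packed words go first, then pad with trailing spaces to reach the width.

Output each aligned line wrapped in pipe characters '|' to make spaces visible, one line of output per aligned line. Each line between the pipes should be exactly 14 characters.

Line 1: ['chapter', 'any'] (min_width=11, slack=3)
Line 2: ['bright', 'morning'] (min_width=14, slack=0)
Line 3: ['the', 'plate', 'sun'] (min_width=13, slack=1)
Line 4: ['tower', 'security'] (min_width=14, slack=0)
Line 5: ['quick', 'that'] (min_width=10, slack=4)
Line 6: ['program'] (min_width=7, slack=7)
Line 7: ['message'] (min_width=7, slack=7)
Line 8: ['triangle', 'dirty'] (min_width=14, slack=0)
Line 9: ['number', 'read'] (min_width=11, slack=3)
Line 10: ['salt', 'machine'] (min_width=12, slack=2)
Line 11: ['happy'] (min_width=5, slack=9)

Answer: |chapter any   |
|bright morning|
|the plate sun |
|tower security|
|quick that    |
|program       |
|message       |
|triangle dirty|
|number read   |
|salt machine  |
|happy         |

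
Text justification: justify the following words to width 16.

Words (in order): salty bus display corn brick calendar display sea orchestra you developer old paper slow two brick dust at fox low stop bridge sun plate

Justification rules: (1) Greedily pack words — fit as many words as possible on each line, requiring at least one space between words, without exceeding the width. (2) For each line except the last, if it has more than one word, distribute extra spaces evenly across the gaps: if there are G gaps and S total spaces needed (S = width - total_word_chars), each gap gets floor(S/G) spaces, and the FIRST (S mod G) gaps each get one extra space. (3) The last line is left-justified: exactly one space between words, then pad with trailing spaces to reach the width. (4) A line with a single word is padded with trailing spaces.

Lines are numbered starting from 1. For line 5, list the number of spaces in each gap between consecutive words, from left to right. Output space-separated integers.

Line 1: ['salty', 'bus'] (min_width=9, slack=7)
Line 2: ['display', 'corn'] (min_width=12, slack=4)
Line 3: ['brick', 'calendar'] (min_width=14, slack=2)
Line 4: ['display', 'sea'] (min_width=11, slack=5)
Line 5: ['orchestra', 'you'] (min_width=13, slack=3)
Line 6: ['developer', 'old'] (min_width=13, slack=3)
Line 7: ['paper', 'slow', 'two'] (min_width=14, slack=2)
Line 8: ['brick', 'dust', 'at'] (min_width=13, slack=3)
Line 9: ['fox', 'low', 'stop'] (min_width=12, slack=4)
Line 10: ['bridge', 'sun', 'plate'] (min_width=16, slack=0)

Answer: 4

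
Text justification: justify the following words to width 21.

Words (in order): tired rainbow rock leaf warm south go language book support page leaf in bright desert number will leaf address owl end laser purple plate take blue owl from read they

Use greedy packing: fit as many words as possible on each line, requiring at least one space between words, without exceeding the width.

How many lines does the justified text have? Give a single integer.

Line 1: ['tired', 'rainbow', 'rock'] (min_width=18, slack=3)
Line 2: ['leaf', 'warm', 'south', 'go'] (min_width=18, slack=3)
Line 3: ['language', 'book', 'support'] (min_width=21, slack=0)
Line 4: ['page', 'leaf', 'in', 'bright'] (min_width=19, slack=2)
Line 5: ['desert', 'number', 'will'] (min_width=18, slack=3)
Line 6: ['leaf', 'address', 'owl', 'end'] (min_width=20, slack=1)
Line 7: ['laser', 'purple', 'plate'] (min_width=18, slack=3)
Line 8: ['take', 'blue', 'owl', 'from'] (min_width=18, slack=3)
Line 9: ['read', 'they'] (min_width=9, slack=12)
Total lines: 9

Answer: 9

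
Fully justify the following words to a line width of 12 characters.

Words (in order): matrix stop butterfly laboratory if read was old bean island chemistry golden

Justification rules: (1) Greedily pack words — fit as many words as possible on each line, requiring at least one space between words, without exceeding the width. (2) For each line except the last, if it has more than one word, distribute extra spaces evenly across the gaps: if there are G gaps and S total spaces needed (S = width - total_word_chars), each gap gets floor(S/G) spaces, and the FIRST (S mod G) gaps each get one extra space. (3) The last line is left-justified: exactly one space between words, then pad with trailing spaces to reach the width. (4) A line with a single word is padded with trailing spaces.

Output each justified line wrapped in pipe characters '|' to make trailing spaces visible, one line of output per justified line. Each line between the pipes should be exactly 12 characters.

Line 1: ['matrix', 'stop'] (min_width=11, slack=1)
Line 2: ['butterfly'] (min_width=9, slack=3)
Line 3: ['laboratory'] (min_width=10, slack=2)
Line 4: ['if', 'read', 'was'] (min_width=11, slack=1)
Line 5: ['old', 'bean'] (min_width=8, slack=4)
Line 6: ['island'] (min_width=6, slack=6)
Line 7: ['chemistry'] (min_width=9, slack=3)
Line 8: ['golden'] (min_width=6, slack=6)

Answer: |matrix  stop|
|butterfly   |
|laboratory  |
|if  read was|
|old     bean|
|island      |
|chemistry   |
|golden      |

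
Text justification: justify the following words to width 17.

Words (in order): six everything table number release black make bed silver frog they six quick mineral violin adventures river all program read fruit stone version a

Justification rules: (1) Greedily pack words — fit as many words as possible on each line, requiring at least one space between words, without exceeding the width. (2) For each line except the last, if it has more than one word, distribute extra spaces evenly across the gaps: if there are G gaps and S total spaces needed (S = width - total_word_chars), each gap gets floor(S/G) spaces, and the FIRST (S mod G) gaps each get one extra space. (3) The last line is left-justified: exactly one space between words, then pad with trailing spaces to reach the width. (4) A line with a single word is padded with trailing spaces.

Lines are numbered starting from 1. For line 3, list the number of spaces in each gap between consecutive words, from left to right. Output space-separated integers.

Line 1: ['six', 'everything'] (min_width=14, slack=3)
Line 2: ['table', 'number'] (min_width=12, slack=5)
Line 3: ['release', 'black'] (min_width=13, slack=4)
Line 4: ['make', 'bed', 'silver'] (min_width=15, slack=2)
Line 5: ['frog', 'they', 'six'] (min_width=13, slack=4)
Line 6: ['quick', 'mineral'] (min_width=13, slack=4)
Line 7: ['violin', 'adventures'] (min_width=17, slack=0)
Line 8: ['river', 'all', 'program'] (min_width=17, slack=0)
Line 9: ['read', 'fruit', 'stone'] (min_width=16, slack=1)
Line 10: ['version', 'a'] (min_width=9, slack=8)

Answer: 5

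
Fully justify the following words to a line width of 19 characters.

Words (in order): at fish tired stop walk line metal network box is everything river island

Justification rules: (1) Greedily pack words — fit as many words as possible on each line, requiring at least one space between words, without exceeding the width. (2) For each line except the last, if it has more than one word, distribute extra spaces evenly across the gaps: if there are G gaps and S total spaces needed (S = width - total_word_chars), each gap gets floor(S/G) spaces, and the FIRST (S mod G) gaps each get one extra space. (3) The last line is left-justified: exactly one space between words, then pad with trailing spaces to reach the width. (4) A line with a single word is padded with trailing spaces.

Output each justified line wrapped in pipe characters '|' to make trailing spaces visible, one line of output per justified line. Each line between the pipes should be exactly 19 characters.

Answer: |at  fish tired stop|
|walk   line   metal|
|network    box   is|
|everything    river|
|island             |

Derivation:
Line 1: ['at', 'fish', 'tired', 'stop'] (min_width=18, slack=1)
Line 2: ['walk', 'line', 'metal'] (min_width=15, slack=4)
Line 3: ['network', 'box', 'is'] (min_width=14, slack=5)
Line 4: ['everything', 'river'] (min_width=16, slack=3)
Line 5: ['island'] (min_width=6, slack=13)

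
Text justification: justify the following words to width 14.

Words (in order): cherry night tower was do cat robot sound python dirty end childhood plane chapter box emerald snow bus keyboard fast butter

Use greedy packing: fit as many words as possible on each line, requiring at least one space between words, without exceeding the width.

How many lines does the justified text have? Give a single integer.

Answer: 11

Derivation:
Line 1: ['cherry', 'night'] (min_width=12, slack=2)
Line 2: ['tower', 'was', 'do'] (min_width=12, slack=2)
Line 3: ['cat', 'robot'] (min_width=9, slack=5)
Line 4: ['sound', 'python'] (min_width=12, slack=2)
Line 5: ['dirty', 'end'] (min_width=9, slack=5)
Line 6: ['childhood'] (min_width=9, slack=5)
Line 7: ['plane', 'chapter'] (min_width=13, slack=1)
Line 8: ['box', 'emerald'] (min_width=11, slack=3)
Line 9: ['snow', 'bus'] (min_width=8, slack=6)
Line 10: ['keyboard', 'fast'] (min_width=13, slack=1)
Line 11: ['butter'] (min_width=6, slack=8)
Total lines: 11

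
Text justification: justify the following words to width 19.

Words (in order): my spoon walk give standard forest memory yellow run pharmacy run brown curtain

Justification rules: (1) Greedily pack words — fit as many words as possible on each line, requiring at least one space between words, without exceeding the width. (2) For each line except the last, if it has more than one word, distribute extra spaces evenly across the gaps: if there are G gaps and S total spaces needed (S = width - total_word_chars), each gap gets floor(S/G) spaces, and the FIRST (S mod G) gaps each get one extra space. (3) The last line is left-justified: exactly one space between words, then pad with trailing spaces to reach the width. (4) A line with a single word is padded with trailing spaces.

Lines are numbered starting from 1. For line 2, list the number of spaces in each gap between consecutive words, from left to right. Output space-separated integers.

Answer: 5

Derivation:
Line 1: ['my', 'spoon', 'walk', 'give'] (min_width=18, slack=1)
Line 2: ['standard', 'forest'] (min_width=15, slack=4)
Line 3: ['memory', 'yellow', 'run'] (min_width=17, slack=2)
Line 4: ['pharmacy', 'run', 'brown'] (min_width=18, slack=1)
Line 5: ['curtain'] (min_width=7, slack=12)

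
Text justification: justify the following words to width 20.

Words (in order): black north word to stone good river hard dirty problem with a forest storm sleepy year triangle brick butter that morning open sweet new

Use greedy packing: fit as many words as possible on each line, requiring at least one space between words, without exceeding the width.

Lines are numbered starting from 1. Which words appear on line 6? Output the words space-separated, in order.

Line 1: ['black', 'north', 'word', 'to'] (min_width=19, slack=1)
Line 2: ['stone', 'good', 'river'] (min_width=16, slack=4)
Line 3: ['hard', 'dirty', 'problem'] (min_width=18, slack=2)
Line 4: ['with', 'a', 'forest', 'storm'] (min_width=19, slack=1)
Line 5: ['sleepy', 'year', 'triangle'] (min_width=20, slack=0)
Line 6: ['brick', 'butter', 'that'] (min_width=17, slack=3)
Line 7: ['morning', 'open', 'sweet'] (min_width=18, slack=2)
Line 8: ['new'] (min_width=3, slack=17)

Answer: brick butter that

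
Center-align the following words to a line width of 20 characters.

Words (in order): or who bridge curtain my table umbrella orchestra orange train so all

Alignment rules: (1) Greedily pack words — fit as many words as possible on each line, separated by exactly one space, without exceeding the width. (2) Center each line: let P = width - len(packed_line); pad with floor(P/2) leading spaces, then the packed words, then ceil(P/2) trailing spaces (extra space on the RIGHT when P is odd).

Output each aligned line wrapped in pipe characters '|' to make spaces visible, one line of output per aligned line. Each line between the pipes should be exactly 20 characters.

Line 1: ['or', 'who', 'bridge'] (min_width=13, slack=7)
Line 2: ['curtain', 'my', 'table'] (min_width=16, slack=4)
Line 3: ['umbrella', 'orchestra'] (min_width=18, slack=2)
Line 4: ['orange', 'train', 'so', 'all'] (min_width=19, slack=1)

Answer: |   or who bridge    |
|  curtain my table  |
| umbrella orchestra |
|orange train so all |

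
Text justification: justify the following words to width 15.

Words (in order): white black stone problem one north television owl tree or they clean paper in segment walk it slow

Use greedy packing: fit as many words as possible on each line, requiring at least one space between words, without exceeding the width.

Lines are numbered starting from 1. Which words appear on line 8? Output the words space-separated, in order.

Answer: slow

Derivation:
Line 1: ['white', 'black'] (min_width=11, slack=4)
Line 2: ['stone', 'problem'] (min_width=13, slack=2)
Line 3: ['one', 'north'] (min_width=9, slack=6)
Line 4: ['television', 'owl'] (min_width=14, slack=1)
Line 5: ['tree', 'or', 'they'] (min_width=12, slack=3)
Line 6: ['clean', 'paper', 'in'] (min_width=14, slack=1)
Line 7: ['segment', 'walk', 'it'] (min_width=15, slack=0)
Line 8: ['slow'] (min_width=4, slack=11)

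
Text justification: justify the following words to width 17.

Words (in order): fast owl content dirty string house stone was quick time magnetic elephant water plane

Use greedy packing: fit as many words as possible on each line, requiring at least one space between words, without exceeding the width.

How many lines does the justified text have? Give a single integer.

Line 1: ['fast', 'owl', 'content'] (min_width=16, slack=1)
Line 2: ['dirty', 'string'] (min_width=12, slack=5)
Line 3: ['house', 'stone', 'was'] (min_width=15, slack=2)
Line 4: ['quick', 'time'] (min_width=10, slack=7)
Line 5: ['magnetic', 'elephant'] (min_width=17, slack=0)
Line 6: ['water', 'plane'] (min_width=11, slack=6)
Total lines: 6

Answer: 6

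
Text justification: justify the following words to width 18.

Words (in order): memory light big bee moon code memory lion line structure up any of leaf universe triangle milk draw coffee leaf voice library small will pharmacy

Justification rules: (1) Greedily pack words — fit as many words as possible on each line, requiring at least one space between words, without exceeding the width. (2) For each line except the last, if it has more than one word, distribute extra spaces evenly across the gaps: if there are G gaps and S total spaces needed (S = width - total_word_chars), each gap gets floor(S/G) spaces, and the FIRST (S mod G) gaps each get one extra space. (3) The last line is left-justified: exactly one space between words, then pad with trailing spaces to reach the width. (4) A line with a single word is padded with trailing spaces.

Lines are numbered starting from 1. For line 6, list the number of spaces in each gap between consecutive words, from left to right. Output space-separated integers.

Answer: 1 1

Derivation:
Line 1: ['memory', 'light', 'big'] (min_width=16, slack=2)
Line 2: ['bee', 'moon', 'code'] (min_width=13, slack=5)
Line 3: ['memory', 'lion', 'line'] (min_width=16, slack=2)
Line 4: ['structure', 'up', 'any'] (min_width=16, slack=2)
Line 5: ['of', 'leaf', 'universe'] (min_width=16, slack=2)
Line 6: ['triangle', 'milk', 'draw'] (min_width=18, slack=0)
Line 7: ['coffee', 'leaf', 'voice'] (min_width=17, slack=1)
Line 8: ['library', 'small', 'will'] (min_width=18, slack=0)
Line 9: ['pharmacy'] (min_width=8, slack=10)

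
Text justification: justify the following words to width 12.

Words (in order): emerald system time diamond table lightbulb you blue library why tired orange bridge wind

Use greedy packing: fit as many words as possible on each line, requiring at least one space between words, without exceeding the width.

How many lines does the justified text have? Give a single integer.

Line 1: ['emerald'] (min_width=7, slack=5)
Line 2: ['system', 'time'] (min_width=11, slack=1)
Line 3: ['diamond'] (min_width=7, slack=5)
Line 4: ['table'] (min_width=5, slack=7)
Line 5: ['lightbulb'] (min_width=9, slack=3)
Line 6: ['you', 'blue'] (min_width=8, slack=4)
Line 7: ['library', 'why'] (min_width=11, slack=1)
Line 8: ['tired', 'orange'] (min_width=12, slack=0)
Line 9: ['bridge', 'wind'] (min_width=11, slack=1)
Total lines: 9

Answer: 9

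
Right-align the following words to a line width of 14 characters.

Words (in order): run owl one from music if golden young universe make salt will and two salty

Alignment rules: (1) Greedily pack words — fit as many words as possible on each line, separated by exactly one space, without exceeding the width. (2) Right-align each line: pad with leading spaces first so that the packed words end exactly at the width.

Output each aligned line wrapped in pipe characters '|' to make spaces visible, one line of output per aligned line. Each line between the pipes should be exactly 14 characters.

Line 1: ['run', 'owl', 'one'] (min_width=11, slack=3)
Line 2: ['from', 'music', 'if'] (min_width=13, slack=1)
Line 3: ['golden', 'young'] (min_width=12, slack=2)
Line 4: ['universe', 'make'] (min_width=13, slack=1)
Line 5: ['salt', 'will', 'and'] (min_width=13, slack=1)
Line 6: ['two', 'salty'] (min_width=9, slack=5)

Answer: |   run owl one|
| from music if|
|  golden young|
| universe make|
| salt will and|
|     two salty|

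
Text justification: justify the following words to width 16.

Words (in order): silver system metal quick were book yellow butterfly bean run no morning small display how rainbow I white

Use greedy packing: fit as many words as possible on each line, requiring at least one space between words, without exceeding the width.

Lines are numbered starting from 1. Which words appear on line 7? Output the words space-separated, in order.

Answer: how rainbow I

Derivation:
Line 1: ['silver', 'system'] (min_width=13, slack=3)
Line 2: ['metal', 'quick', 'were'] (min_width=16, slack=0)
Line 3: ['book', 'yellow'] (min_width=11, slack=5)
Line 4: ['butterfly', 'bean'] (min_width=14, slack=2)
Line 5: ['run', 'no', 'morning'] (min_width=14, slack=2)
Line 6: ['small', 'display'] (min_width=13, slack=3)
Line 7: ['how', 'rainbow', 'I'] (min_width=13, slack=3)
Line 8: ['white'] (min_width=5, slack=11)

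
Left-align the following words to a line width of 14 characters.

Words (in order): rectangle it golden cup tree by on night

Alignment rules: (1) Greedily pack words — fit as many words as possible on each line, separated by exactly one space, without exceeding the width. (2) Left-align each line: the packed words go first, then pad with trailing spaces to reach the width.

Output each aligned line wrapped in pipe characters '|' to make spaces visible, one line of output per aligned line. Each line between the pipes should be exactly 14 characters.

Answer: |rectangle it  |
|golden cup    |
|tree by on    |
|night         |

Derivation:
Line 1: ['rectangle', 'it'] (min_width=12, slack=2)
Line 2: ['golden', 'cup'] (min_width=10, slack=4)
Line 3: ['tree', 'by', 'on'] (min_width=10, slack=4)
Line 4: ['night'] (min_width=5, slack=9)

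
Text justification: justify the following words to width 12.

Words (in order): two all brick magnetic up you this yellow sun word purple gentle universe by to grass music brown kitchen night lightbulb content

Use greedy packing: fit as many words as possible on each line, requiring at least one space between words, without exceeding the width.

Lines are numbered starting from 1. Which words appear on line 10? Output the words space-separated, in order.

Answer: music brown

Derivation:
Line 1: ['two', 'all'] (min_width=7, slack=5)
Line 2: ['brick'] (min_width=5, slack=7)
Line 3: ['magnetic', 'up'] (min_width=11, slack=1)
Line 4: ['you', 'this'] (min_width=8, slack=4)
Line 5: ['yellow', 'sun'] (min_width=10, slack=2)
Line 6: ['word', 'purple'] (min_width=11, slack=1)
Line 7: ['gentle'] (min_width=6, slack=6)
Line 8: ['universe', 'by'] (min_width=11, slack=1)
Line 9: ['to', 'grass'] (min_width=8, slack=4)
Line 10: ['music', 'brown'] (min_width=11, slack=1)
Line 11: ['kitchen'] (min_width=7, slack=5)
Line 12: ['night'] (min_width=5, slack=7)
Line 13: ['lightbulb'] (min_width=9, slack=3)
Line 14: ['content'] (min_width=7, slack=5)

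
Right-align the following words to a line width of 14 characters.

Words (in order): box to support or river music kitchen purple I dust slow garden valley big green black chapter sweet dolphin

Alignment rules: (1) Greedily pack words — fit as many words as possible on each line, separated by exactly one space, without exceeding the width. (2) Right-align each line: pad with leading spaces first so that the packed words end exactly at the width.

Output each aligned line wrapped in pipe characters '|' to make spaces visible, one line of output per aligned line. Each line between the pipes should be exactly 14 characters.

Line 1: ['box', 'to', 'support'] (min_width=14, slack=0)
Line 2: ['or', 'river', 'music'] (min_width=14, slack=0)
Line 3: ['kitchen', 'purple'] (min_width=14, slack=0)
Line 4: ['I', 'dust', 'slow'] (min_width=11, slack=3)
Line 5: ['garden', 'valley'] (min_width=13, slack=1)
Line 6: ['big', 'green'] (min_width=9, slack=5)
Line 7: ['black', 'chapter'] (min_width=13, slack=1)
Line 8: ['sweet', 'dolphin'] (min_width=13, slack=1)

Answer: |box to support|
|or river music|
|kitchen purple|
|   I dust slow|
| garden valley|
|     big green|
| black chapter|
| sweet dolphin|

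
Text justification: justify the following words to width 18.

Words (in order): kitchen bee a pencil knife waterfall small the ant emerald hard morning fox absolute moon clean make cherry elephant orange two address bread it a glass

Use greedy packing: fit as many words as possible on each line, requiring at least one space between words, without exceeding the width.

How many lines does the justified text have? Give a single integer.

Answer: 10

Derivation:
Line 1: ['kitchen', 'bee', 'a'] (min_width=13, slack=5)
Line 2: ['pencil', 'knife'] (min_width=12, slack=6)
Line 3: ['waterfall', 'small'] (min_width=15, slack=3)
Line 4: ['the', 'ant', 'emerald'] (min_width=15, slack=3)
Line 5: ['hard', 'morning', 'fox'] (min_width=16, slack=2)
Line 6: ['absolute', 'moon'] (min_width=13, slack=5)
Line 7: ['clean', 'make', 'cherry'] (min_width=17, slack=1)
Line 8: ['elephant', 'orange'] (min_width=15, slack=3)
Line 9: ['two', 'address', 'bread'] (min_width=17, slack=1)
Line 10: ['it', 'a', 'glass'] (min_width=10, slack=8)
Total lines: 10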